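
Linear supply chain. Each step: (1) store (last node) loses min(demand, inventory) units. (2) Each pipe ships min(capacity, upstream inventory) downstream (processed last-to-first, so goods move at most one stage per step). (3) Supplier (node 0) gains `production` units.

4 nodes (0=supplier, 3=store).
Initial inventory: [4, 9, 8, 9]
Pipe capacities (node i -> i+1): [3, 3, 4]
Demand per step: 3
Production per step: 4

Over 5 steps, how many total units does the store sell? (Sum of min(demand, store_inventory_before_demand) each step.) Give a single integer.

Step 1: sold=3 (running total=3) -> [5 9 7 10]
Step 2: sold=3 (running total=6) -> [6 9 6 11]
Step 3: sold=3 (running total=9) -> [7 9 5 12]
Step 4: sold=3 (running total=12) -> [8 9 4 13]
Step 5: sold=3 (running total=15) -> [9 9 3 14]

Answer: 15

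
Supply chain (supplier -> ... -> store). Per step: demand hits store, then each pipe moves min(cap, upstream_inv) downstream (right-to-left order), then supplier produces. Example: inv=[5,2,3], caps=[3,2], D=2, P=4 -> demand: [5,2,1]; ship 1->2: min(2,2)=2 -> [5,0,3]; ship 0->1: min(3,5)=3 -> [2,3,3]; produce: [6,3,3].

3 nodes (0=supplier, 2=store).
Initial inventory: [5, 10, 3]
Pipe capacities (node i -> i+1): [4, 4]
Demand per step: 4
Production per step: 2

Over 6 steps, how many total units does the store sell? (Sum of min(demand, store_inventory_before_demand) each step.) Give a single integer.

Answer: 23

Derivation:
Step 1: sold=3 (running total=3) -> [3 10 4]
Step 2: sold=4 (running total=7) -> [2 9 4]
Step 3: sold=4 (running total=11) -> [2 7 4]
Step 4: sold=4 (running total=15) -> [2 5 4]
Step 5: sold=4 (running total=19) -> [2 3 4]
Step 6: sold=4 (running total=23) -> [2 2 3]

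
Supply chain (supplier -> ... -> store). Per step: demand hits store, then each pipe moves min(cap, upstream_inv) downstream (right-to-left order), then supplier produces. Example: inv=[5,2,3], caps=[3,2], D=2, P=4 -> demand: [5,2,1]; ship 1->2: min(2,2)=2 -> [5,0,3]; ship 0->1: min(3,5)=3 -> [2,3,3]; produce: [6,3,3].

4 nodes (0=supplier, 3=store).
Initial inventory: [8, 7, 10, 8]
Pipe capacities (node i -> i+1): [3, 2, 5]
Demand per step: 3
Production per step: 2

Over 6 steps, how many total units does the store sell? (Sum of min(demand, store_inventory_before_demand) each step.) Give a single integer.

Answer: 18

Derivation:
Step 1: sold=3 (running total=3) -> [7 8 7 10]
Step 2: sold=3 (running total=6) -> [6 9 4 12]
Step 3: sold=3 (running total=9) -> [5 10 2 13]
Step 4: sold=3 (running total=12) -> [4 11 2 12]
Step 5: sold=3 (running total=15) -> [3 12 2 11]
Step 6: sold=3 (running total=18) -> [2 13 2 10]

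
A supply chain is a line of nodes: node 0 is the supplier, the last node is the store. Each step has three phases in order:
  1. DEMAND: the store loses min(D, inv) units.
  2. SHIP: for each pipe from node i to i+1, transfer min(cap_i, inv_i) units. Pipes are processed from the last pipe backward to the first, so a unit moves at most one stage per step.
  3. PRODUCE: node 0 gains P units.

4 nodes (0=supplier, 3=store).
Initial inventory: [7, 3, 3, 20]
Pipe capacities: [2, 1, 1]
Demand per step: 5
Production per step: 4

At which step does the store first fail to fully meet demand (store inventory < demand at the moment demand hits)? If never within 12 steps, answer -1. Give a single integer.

Step 1: demand=5,sold=5 ship[2->3]=1 ship[1->2]=1 ship[0->1]=2 prod=4 -> [9 4 3 16]
Step 2: demand=5,sold=5 ship[2->3]=1 ship[1->2]=1 ship[0->1]=2 prod=4 -> [11 5 3 12]
Step 3: demand=5,sold=5 ship[2->3]=1 ship[1->2]=1 ship[0->1]=2 prod=4 -> [13 6 3 8]
Step 4: demand=5,sold=5 ship[2->3]=1 ship[1->2]=1 ship[0->1]=2 prod=4 -> [15 7 3 4]
Step 5: demand=5,sold=4 ship[2->3]=1 ship[1->2]=1 ship[0->1]=2 prod=4 -> [17 8 3 1]
Step 6: demand=5,sold=1 ship[2->3]=1 ship[1->2]=1 ship[0->1]=2 prod=4 -> [19 9 3 1]
Step 7: demand=5,sold=1 ship[2->3]=1 ship[1->2]=1 ship[0->1]=2 prod=4 -> [21 10 3 1]
Step 8: demand=5,sold=1 ship[2->3]=1 ship[1->2]=1 ship[0->1]=2 prod=4 -> [23 11 3 1]
Step 9: demand=5,sold=1 ship[2->3]=1 ship[1->2]=1 ship[0->1]=2 prod=4 -> [25 12 3 1]
Step 10: demand=5,sold=1 ship[2->3]=1 ship[1->2]=1 ship[0->1]=2 prod=4 -> [27 13 3 1]
Step 11: demand=5,sold=1 ship[2->3]=1 ship[1->2]=1 ship[0->1]=2 prod=4 -> [29 14 3 1]
Step 12: demand=5,sold=1 ship[2->3]=1 ship[1->2]=1 ship[0->1]=2 prod=4 -> [31 15 3 1]
First stockout at step 5

5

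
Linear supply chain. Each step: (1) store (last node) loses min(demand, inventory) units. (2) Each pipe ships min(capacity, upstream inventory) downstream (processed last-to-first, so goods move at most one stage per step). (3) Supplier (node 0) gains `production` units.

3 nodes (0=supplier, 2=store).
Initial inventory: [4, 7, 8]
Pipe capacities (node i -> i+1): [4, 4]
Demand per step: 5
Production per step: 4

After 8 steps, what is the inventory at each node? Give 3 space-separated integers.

Step 1: demand=5,sold=5 ship[1->2]=4 ship[0->1]=4 prod=4 -> inv=[4 7 7]
Step 2: demand=5,sold=5 ship[1->2]=4 ship[0->1]=4 prod=4 -> inv=[4 7 6]
Step 3: demand=5,sold=5 ship[1->2]=4 ship[0->1]=4 prod=4 -> inv=[4 7 5]
Step 4: demand=5,sold=5 ship[1->2]=4 ship[0->1]=4 prod=4 -> inv=[4 7 4]
Step 5: demand=5,sold=4 ship[1->2]=4 ship[0->1]=4 prod=4 -> inv=[4 7 4]
Step 6: demand=5,sold=4 ship[1->2]=4 ship[0->1]=4 prod=4 -> inv=[4 7 4]
Step 7: demand=5,sold=4 ship[1->2]=4 ship[0->1]=4 prod=4 -> inv=[4 7 4]
Step 8: demand=5,sold=4 ship[1->2]=4 ship[0->1]=4 prod=4 -> inv=[4 7 4]

4 7 4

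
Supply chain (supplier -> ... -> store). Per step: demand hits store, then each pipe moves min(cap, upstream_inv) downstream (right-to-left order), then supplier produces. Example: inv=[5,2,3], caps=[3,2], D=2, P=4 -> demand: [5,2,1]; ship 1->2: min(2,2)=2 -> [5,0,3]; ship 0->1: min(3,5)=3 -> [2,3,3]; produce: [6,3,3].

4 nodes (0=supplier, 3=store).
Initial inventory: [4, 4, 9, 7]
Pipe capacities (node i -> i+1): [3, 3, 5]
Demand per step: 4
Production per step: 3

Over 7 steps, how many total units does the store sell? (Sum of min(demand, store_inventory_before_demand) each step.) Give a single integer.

Answer: 28

Derivation:
Step 1: sold=4 (running total=4) -> [4 4 7 8]
Step 2: sold=4 (running total=8) -> [4 4 5 9]
Step 3: sold=4 (running total=12) -> [4 4 3 10]
Step 4: sold=4 (running total=16) -> [4 4 3 9]
Step 5: sold=4 (running total=20) -> [4 4 3 8]
Step 6: sold=4 (running total=24) -> [4 4 3 7]
Step 7: sold=4 (running total=28) -> [4 4 3 6]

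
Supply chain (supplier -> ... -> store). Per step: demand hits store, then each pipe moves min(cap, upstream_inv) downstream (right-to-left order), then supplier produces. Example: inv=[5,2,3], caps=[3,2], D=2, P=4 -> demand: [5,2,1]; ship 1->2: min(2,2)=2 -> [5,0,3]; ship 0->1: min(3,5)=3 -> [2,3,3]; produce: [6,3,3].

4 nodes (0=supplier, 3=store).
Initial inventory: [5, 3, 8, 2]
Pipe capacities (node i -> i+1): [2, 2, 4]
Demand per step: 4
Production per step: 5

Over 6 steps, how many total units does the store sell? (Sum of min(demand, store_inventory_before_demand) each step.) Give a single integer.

Answer: 18

Derivation:
Step 1: sold=2 (running total=2) -> [8 3 6 4]
Step 2: sold=4 (running total=6) -> [11 3 4 4]
Step 3: sold=4 (running total=10) -> [14 3 2 4]
Step 4: sold=4 (running total=14) -> [17 3 2 2]
Step 5: sold=2 (running total=16) -> [20 3 2 2]
Step 6: sold=2 (running total=18) -> [23 3 2 2]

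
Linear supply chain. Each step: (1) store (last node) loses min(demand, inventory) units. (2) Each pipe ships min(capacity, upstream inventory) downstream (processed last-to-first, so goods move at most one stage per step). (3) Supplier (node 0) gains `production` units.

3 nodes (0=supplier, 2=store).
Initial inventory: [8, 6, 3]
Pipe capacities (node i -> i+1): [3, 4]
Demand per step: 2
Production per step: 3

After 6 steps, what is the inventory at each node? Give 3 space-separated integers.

Step 1: demand=2,sold=2 ship[1->2]=4 ship[0->1]=3 prod=3 -> inv=[8 5 5]
Step 2: demand=2,sold=2 ship[1->2]=4 ship[0->1]=3 prod=3 -> inv=[8 4 7]
Step 3: demand=2,sold=2 ship[1->2]=4 ship[0->1]=3 prod=3 -> inv=[8 3 9]
Step 4: demand=2,sold=2 ship[1->2]=3 ship[0->1]=3 prod=3 -> inv=[8 3 10]
Step 5: demand=2,sold=2 ship[1->2]=3 ship[0->1]=3 prod=3 -> inv=[8 3 11]
Step 6: demand=2,sold=2 ship[1->2]=3 ship[0->1]=3 prod=3 -> inv=[8 3 12]

8 3 12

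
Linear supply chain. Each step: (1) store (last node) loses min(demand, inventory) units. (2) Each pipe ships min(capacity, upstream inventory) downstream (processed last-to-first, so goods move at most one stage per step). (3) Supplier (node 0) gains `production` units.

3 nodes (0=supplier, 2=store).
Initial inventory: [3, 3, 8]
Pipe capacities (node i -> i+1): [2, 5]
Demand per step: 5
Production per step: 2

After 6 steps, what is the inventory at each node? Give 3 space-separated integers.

Step 1: demand=5,sold=5 ship[1->2]=3 ship[0->1]=2 prod=2 -> inv=[3 2 6]
Step 2: demand=5,sold=5 ship[1->2]=2 ship[0->1]=2 prod=2 -> inv=[3 2 3]
Step 3: demand=5,sold=3 ship[1->2]=2 ship[0->1]=2 prod=2 -> inv=[3 2 2]
Step 4: demand=5,sold=2 ship[1->2]=2 ship[0->1]=2 prod=2 -> inv=[3 2 2]
Step 5: demand=5,sold=2 ship[1->2]=2 ship[0->1]=2 prod=2 -> inv=[3 2 2]
Step 6: demand=5,sold=2 ship[1->2]=2 ship[0->1]=2 prod=2 -> inv=[3 2 2]

3 2 2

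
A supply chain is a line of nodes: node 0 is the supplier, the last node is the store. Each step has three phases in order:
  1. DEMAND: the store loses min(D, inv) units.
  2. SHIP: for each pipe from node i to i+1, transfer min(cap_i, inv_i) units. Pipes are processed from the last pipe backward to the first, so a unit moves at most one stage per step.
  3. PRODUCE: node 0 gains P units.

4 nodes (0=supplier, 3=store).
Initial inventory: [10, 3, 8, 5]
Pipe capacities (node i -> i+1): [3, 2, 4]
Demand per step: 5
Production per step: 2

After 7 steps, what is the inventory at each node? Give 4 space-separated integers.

Step 1: demand=5,sold=5 ship[2->3]=4 ship[1->2]=2 ship[0->1]=3 prod=2 -> inv=[9 4 6 4]
Step 2: demand=5,sold=4 ship[2->3]=4 ship[1->2]=2 ship[0->1]=3 prod=2 -> inv=[8 5 4 4]
Step 3: demand=5,sold=4 ship[2->3]=4 ship[1->2]=2 ship[0->1]=3 prod=2 -> inv=[7 6 2 4]
Step 4: demand=5,sold=4 ship[2->3]=2 ship[1->2]=2 ship[0->1]=3 prod=2 -> inv=[6 7 2 2]
Step 5: demand=5,sold=2 ship[2->3]=2 ship[1->2]=2 ship[0->1]=3 prod=2 -> inv=[5 8 2 2]
Step 6: demand=5,sold=2 ship[2->3]=2 ship[1->2]=2 ship[0->1]=3 prod=2 -> inv=[4 9 2 2]
Step 7: demand=5,sold=2 ship[2->3]=2 ship[1->2]=2 ship[0->1]=3 prod=2 -> inv=[3 10 2 2]

3 10 2 2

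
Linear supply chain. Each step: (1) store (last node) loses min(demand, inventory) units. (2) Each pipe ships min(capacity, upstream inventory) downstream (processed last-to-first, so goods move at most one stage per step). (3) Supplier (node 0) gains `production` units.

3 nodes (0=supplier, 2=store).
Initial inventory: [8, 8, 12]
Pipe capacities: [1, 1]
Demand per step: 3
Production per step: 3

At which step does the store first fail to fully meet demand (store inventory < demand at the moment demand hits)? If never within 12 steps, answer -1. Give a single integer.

Step 1: demand=3,sold=3 ship[1->2]=1 ship[0->1]=1 prod=3 -> [10 8 10]
Step 2: demand=3,sold=3 ship[1->2]=1 ship[0->1]=1 prod=3 -> [12 8 8]
Step 3: demand=3,sold=3 ship[1->2]=1 ship[0->1]=1 prod=3 -> [14 8 6]
Step 4: demand=3,sold=3 ship[1->2]=1 ship[0->1]=1 prod=3 -> [16 8 4]
Step 5: demand=3,sold=3 ship[1->2]=1 ship[0->1]=1 prod=3 -> [18 8 2]
Step 6: demand=3,sold=2 ship[1->2]=1 ship[0->1]=1 prod=3 -> [20 8 1]
Step 7: demand=3,sold=1 ship[1->2]=1 ship[0->1]=1 prod=3 -> [22 8 1]
Step 8: demand=3,sold=1 ship[1->2]=1 ship[0->1]=1 prod=3 -> [24 8 1]
Step 9: demand=3,sold=1 ship[1->2]=1 ship[0->1]=1 prod=3 -> [26 8 1]
Step 10: demand=3,sold=1 ship[1->2]=1 ship[0->1]=1 prod=3 -> [28 8 1]
Step 11: demand=3,sold=1 ship[1->2]=1 ship[0->1]=1 prod=3 -> [30 8 1]
Step 12: demand=3,sold=1 ship[1->2]=1 ship[0->1]=1 prod=3 -> [32 8 1]
First stockout at step 6

6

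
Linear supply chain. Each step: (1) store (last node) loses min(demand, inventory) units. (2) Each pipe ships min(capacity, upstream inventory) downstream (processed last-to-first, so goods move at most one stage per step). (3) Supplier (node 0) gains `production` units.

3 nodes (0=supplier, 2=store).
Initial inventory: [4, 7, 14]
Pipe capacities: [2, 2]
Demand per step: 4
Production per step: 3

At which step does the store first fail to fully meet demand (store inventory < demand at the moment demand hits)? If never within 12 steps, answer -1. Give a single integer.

Step 1: demand=4,sold=4 ship[1->2]=2 ship[0->1]=2 prod=3 -> [5 7 12]
Step 2: demand=4,sold=4 ship[1->2]=2 ship[0->1]=2 prod=3 -> [6 7 10]
Step 3: demand=4,sold=4 ship[1->2]=2 ship[0->1]=2 prod=3 -> [7 7 8]
Step 4: demand=4,sold=4 ship[1->2]=2 ship[0->1]=2 prod=3 -> [8 7 6]
Step 5: demand=4,sold=4 ship[1->2]=2 ship[0->1]=2 prod=3 -> [9 7 4]
Step 6: demand=4,sold=4 ship[1->2]=2 ship[0->1]=2 prod=3 -> [10 7 2]
Step 7: demand=4,sold=2 ship[1->2]=2 ship[0->1]=2 prod=3 -> [11 7 2]
Step 8: demand=4,sold=2 ship[1->2]=2 ship[0->1]=2 prod=3 -> [12 7 2]
Step 9: demand=4,sold=2 ship[1->2]=2 ship[0->1]=2 prod=3 -> [13 7 2]
Step 10: demand=4,sold=2 ship[1->2]=2 ship[0->1]=2 prod=3 -> [14 7 2]
Step 11: demand=4,sold=2 ship[1->2]=2 ship[0->1]=2 prod=3 -> [15 7 2]
Step 12: demand=4,sold=2 ship[1->2]=2 ship[0->1]=2 prod=3 -> [16 7 2]
First stockout at step 7

7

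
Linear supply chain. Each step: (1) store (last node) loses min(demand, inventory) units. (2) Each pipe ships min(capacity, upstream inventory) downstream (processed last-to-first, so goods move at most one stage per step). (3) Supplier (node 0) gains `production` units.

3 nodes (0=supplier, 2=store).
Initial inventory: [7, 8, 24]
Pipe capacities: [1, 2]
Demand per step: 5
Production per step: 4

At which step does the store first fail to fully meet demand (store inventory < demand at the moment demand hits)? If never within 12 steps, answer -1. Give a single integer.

Step 1: demand=5,sold=5 ship[1->2]=2 ship[0->1]=1 prod=4 -> [10 7 21]
Step 2: demand=5,sold=5 ship[1->2]=2 ship[0->1]=1 prod=4 -> [13 6 18]
Step 3: demand=5,sold=5 ship[1->2]=2 ship[0->1]=1 prod=4 -> [16 5 15]
Step 4: demand=5,sold=5 ship[1->2]=2 ship[0->1]=1 prod=4 -> [19 4 12]
Step 5: demand=5,sold=5 ship[1->2]=2 ship[0->1]=1 prod=4 -> [22 3 9]
Step 6: demand=5,sold=5 ship[1->2]=2 ship[0->1]=1 prod=4 -> [25 2 6]
Step 7: demand=5,sold=5 ship[1->2]=2 ship[0->1]=1 prod=4 -> [28 1 3]
Step 8: demand=5,sold=3 ship[1->2]=1 ship[0->1]=1 prod=4 -> [31 1 1]
Step 9: demand=5,sold=1 ship[1->2]=1 ship[0->1]=1 prod=4 -> [34 1 1]
Step 10: demand=5,sold=1 ship[1->2]=1 ship[0->1]=1 prod=4 -> [37 1 1]
Step 11: demand=5,sold=1 ship[1->2]=1 ship[0->1]=1 prod=4 -> [40 1 1]
Step 12: demand=5,sold=1 ship[1->2]=1 ship[0->1]=1 prod=4 -> [43 1 1]
First stockout at step 8

8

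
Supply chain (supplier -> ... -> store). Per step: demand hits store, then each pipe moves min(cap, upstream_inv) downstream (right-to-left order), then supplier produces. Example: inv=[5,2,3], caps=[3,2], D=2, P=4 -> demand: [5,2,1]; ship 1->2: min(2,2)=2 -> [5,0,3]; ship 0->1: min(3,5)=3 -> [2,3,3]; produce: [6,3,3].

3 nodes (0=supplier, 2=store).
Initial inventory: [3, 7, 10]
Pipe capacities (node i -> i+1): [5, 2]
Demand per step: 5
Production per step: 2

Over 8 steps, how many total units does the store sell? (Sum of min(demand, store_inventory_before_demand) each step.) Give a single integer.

Step 1: sold=5 (running total=5) -> [2 8 7]
Step 2: sold=5 (running total=10) -> [2 8 4]
Step 3: sold=4 (running total=14) -> [2 8 2]
Step 4: sold=2 (running total=16) -> [2 8 2]
Step 5: sold=2 (running total=18) -> [2 8 2]
Step 6: sold=2 (running total=20) -> [2 8 2]
Step 7: sold=2 (running total=22) -> [2 8 2]
Step 8: sold=2 (running total=24) -> [2 8 2]

Answer: 24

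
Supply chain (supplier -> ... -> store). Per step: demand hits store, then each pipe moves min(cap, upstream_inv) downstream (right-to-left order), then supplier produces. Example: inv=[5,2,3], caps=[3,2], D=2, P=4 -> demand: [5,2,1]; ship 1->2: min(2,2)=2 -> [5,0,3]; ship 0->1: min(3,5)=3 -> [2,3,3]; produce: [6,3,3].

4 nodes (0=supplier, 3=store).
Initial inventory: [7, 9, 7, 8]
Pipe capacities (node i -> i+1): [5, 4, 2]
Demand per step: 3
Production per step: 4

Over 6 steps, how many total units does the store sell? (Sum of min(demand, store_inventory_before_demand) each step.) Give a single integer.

Answer: 18

Derivation:
Step 1: sold=3 (running total=3) -> [6 10 9 7]
Step 2: sold=3 (running total=6) -> [5 11 11 6]
Step 3: sold=3 (running total=9) -> [4 12 13 5]
Step 4: sold=3 (running total=12) -> [4 12 15 4]
Step 5: sold=3 (running total=15) -> [4 12 17 3]
Step 6: sold=3 (running total=18) -> [4 12 19 2]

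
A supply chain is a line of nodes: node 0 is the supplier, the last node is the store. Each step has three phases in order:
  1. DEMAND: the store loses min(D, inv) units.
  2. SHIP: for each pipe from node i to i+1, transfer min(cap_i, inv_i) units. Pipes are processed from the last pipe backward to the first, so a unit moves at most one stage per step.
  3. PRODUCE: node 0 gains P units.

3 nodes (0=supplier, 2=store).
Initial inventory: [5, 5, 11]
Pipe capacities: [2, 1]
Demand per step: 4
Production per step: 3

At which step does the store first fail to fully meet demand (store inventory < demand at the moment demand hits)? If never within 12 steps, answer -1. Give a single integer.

Step 1: demand=4,sold=4 ship[1->2]=1 ship[0->1]=2 prod=3 -> [6 6 8]
Step 2: demand=4,sold=4 ship[1->2]=1 ship[0->1]=2 prod=3 -> [7 7 5]
Step 3: demand=4,sold=4 ship[1->2]=1 ship[0->1]=2 prod=3 -> [8 8 2]
Step 4: demand=4,sold=2 ship[1->2]=1 ship[0->1]=2 prod=3 -> [9 9 1]
Step 5: demand=4,sold=1 ship[1->2]=1 ship[0->1]=2 prod=3 -> [10 10 1]
Step 6: demand=4,sold=1 ship[1->2]=1 ship[0->1]=2 prod=3 -> [11 11 1]
Step 7: demand=4,sold=1 ship[1->2]=1 ship[0->1]=2 prod=3 -> [12 12 1]
Step 8: demand=4,sold=1 ship[1->2]=1 ship[0->1]=2 prod=3 -> [13 13 1]
Step 9: demand=4,sold=1 ship[1->2]=1 ship[0->1]=2 prod=3 -> [14 14 1]
Step 10: demand=4,sold=1 ship[1->2]=1 ship[0->1]=2 prod=3 -> [15 15 1]
Step 11: demand=4,sold=1 ship[1->2]=1 ship[0->1]=2 prod=3 -> [16 16 1]
Step 12: demand=4,sold=1 ship[1->2]=1 ship[0->1]=2 prod=3 -> [17 17 1]
First stockout at step 4

4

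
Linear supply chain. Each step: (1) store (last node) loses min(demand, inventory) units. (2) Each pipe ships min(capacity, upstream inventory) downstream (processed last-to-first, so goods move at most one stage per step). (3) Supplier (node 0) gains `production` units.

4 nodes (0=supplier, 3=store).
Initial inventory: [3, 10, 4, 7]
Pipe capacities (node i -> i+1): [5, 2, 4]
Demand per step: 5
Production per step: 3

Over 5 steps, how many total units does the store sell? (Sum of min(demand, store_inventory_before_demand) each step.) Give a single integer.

Answer: 17

Derivation:
Step 1: sold=5 (running total=5) -> [3 11 2 6]
Step 2: sold=5 (running total=10) -> [3 12 2 3]
Step 3: sold=3 (running total=13) -> [3 13 2 2]
Step 4: sold=2 (running total=15) -> [3 14 2 2]
Step 5: sold=2 (running total=17) -> [3 15 2 2]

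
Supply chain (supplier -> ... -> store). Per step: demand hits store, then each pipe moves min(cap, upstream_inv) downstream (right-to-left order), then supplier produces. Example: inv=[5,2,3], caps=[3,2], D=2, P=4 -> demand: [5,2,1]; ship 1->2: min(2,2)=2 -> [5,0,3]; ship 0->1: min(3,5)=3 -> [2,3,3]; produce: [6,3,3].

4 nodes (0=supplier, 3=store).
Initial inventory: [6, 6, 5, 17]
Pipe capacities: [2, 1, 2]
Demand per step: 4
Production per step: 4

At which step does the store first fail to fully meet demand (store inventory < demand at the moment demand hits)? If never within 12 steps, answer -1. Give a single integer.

Step 1: demand=4,sold=4 ship[2->3]=2 ship[1->2]=1 ship[0->1]=2 prod=4 -> [8 7 4 15]
Step 2: demand=4,sold=4 ship[2->3]=2 ship[1->2]=1 ship[0->1]=2 prod=4 -> [10 8 3 13]
Step 3: demand=4,sold=4 ship[2->3]=2 ship[1->2]=1 ship[0->1]=2 prod=4 -> [12 9 2 11]
Step 4: demand=4,sold=4 ship[2->3]=2 ship[1->2]=1 ship[0->1]=2 prod=4 -> [14 10 1 9]
Step 5: demand=4,sold=4 ship[2->3]=1 ship[1->2]=1 ship[0->1]=2 prod=4 -> [16 11 1 6]
Step 6: demand=4,sold=4 ship[2->3]=1 ship[1->2]=1 ship[0->1]=2 prod=4 -> [18 12 1 3]
Step 7: demand=4,sold=3 ship[2->3]=1 ship[1->2]=1 ship[0->1]=2 prod=4 -> [20 13 1 1]
Step 8: demand=4,sold=1 ship[2->3]=1 ship[1->2]=1 ship[0->1]=2 prod=4 -> [22 14 1 1]
Step 9: demand=4,sold=1 ship[2->3]=1 ship[1->2]=1 ship[0->1]=2 prod=4 -> [24 15 1 1]
Step 10: demand=4,sold=1 ship[2->3]=1 ship[1->2]=1 ship[0->1]=2 prod=4 -> [26 16 1 1]
Step 11: demand=4,sold=1 ship[2->3]=1 ship[1->2]=1 ship[0->1]=2 prod=4 -> [28 17 1 1]
Step 12: demand=4,sold=1 ship[2->3]=1 ship[1->2]=1 ship[0->1]=2 prod=4 -> [30 18 1 1]
First stockout at step 7

7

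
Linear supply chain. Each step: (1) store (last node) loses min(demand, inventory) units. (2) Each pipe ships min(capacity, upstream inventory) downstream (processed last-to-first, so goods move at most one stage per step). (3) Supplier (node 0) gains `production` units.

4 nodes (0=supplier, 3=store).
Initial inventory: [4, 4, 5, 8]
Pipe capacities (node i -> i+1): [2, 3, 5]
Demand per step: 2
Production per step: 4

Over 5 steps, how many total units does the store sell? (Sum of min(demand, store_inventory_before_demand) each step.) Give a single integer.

Answer: 10

Derivation:
Step 1: sold=2 (running total=2) -> [6 3 3 11]
Step 2: sold=2 (running total=4) -> [8 2 3 12]
Step 3: sold=2 (running total=6) -> [10 2 2 13]
Step 4: sold=2 (running total=8) -> [12 2 2 13]
Step 5: sold=2 (running total=10) -> [14 2 2 13]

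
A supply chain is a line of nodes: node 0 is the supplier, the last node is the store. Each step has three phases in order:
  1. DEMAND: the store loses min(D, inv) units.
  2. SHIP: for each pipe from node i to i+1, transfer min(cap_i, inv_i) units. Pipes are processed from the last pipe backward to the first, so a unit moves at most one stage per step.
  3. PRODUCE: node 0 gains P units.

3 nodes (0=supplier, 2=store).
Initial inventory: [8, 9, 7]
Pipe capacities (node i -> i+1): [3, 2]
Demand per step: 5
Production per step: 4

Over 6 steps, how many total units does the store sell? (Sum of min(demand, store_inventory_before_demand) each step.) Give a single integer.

Step 1: sold=5 (running total=5) -> [9 10 4]
Step 2: sold=4 (running total=9) -> [10 11 2]
Step 3: sold=2 (running total=11) -> [11 12 2]
Step 4: sold=2 (running total=13) -> [12 13 2]
Step 5: sold=2 (running total=15) -> [13 14 2]
Step 6: sold=2 (running total=17) -> [14 15 2]

Answer: 17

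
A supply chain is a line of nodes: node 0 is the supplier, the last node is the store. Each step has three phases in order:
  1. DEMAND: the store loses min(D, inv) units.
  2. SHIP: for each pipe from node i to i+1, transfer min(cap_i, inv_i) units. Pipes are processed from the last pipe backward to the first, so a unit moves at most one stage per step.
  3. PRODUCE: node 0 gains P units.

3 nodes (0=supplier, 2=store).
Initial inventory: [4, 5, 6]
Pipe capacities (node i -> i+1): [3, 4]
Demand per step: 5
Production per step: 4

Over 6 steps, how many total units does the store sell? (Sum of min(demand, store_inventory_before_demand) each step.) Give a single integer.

Answer: 23

Derivation:
Step 1: sold=5 (running total=5) -> [5 4 5]
Step 2: sold=5 (running total=10) -> [6 3 4]
Step 3: sold=4 (running total=14) -> [7 3 3]
Step 4: sold=3 (running total=17) -> [8 3 3]
Step 5: sold=3 (running total=20) -> [9 3 3]
Step 6: sold=3 (running total=23) -> [10 3 3]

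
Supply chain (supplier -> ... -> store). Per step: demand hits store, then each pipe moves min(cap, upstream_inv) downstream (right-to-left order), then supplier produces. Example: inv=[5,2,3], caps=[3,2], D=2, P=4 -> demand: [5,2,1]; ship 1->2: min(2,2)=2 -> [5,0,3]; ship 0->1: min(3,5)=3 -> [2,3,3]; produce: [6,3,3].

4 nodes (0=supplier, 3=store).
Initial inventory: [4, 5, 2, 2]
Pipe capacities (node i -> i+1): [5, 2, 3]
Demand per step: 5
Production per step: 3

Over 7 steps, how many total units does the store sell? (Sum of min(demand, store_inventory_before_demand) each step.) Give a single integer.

Step 1: sold=2 (running total=2) -> [3 7 2 2]
Step 2: sold=2 (running total=4) -> [3 8 2 2]
Step 3: sold=2 (running total=6) -> [3 9 2 2]
Step 4: sold=2 (running total=8) -> [3 10 2 2]
Step 5: sold=2 (running total=10) -> [3 11 2 2]
Step 6: sold=2 (running total=12) -> [3 12 2 2]
Step 7: sold=2 (running total=14) -> [3 13 2 2]

Answer: 14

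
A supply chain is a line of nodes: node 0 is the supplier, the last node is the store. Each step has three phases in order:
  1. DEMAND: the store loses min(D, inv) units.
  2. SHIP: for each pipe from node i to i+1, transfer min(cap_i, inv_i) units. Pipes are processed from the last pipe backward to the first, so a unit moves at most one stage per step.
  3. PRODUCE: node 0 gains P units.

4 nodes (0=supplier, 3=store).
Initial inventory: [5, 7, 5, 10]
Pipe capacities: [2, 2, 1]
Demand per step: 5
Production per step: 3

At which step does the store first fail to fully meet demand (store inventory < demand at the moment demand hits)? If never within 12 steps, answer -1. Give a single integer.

Step 1: demand=5,sold=5 ship[2->3]=1 ship[1->2]=2 ship[0->1]=2 prod=3 -> [6 7 6 6]
Step 2: demand=5,sold=5 ship[2->3]=1 ship[1->2]=2 ship[0->1]=2 prod=3 -> [7 7 7 2]
Step 3: demand=5,sold=2 ship[2->3]=1 ship[1->2]=2 ship[0->1]=2 prod=3 -> [8 7 8 1]
Step 4: demand=5,sold=1 ship[2->3]=1 ship[1->2]=2 ship[0->1]=2 prod=3 -> [9 7 9 1]
Step 5: demand=5,sold=1 ship[2->3]=1 ship[1->2]=2 ship[0->1]=2 prod=3 -> [10 7 10 1]
Step 6: demand=5,sold=1 ship[2->3]=1 ship[1->2]=2 ship[0->1]=2 prod=3 -> [11 7 11 1]
Step 7: demand=5,sold=1 ship[2->3]=1 ship[1->2]=2 ship[0->1]=2 prod=3 -> [12 7 12 1]
Step 8: demand=5,sold=1 ship[2->3]=1 ship[1->2]=2 ship[0->1]=2 prod=3 -> [13 7 13 1]
Step 9: demand=5,sold=1 ship[2->3]=1 ship[1->2]=2 ship[0->1]=2 prod=3 -> [14 7 14 1]
Step 10: demand=5,sold=1 ship[2->3]=1 ship[1->2]=2 ship[0->1]=2 prod=3 -> [15 7 15 1]
Step 11: demand=5,sold=1 ship[2->3]=1 ship[1->2]=2 ship[0->1]=2 prod=3 -> [16 7 16 1]
Step 12: demand=5,sold=1 ship[2->3]=1 ship[1->2]=2 ship[0->1]=2 prod=3 -> [17 7 17 1]
First stockout at step 3

3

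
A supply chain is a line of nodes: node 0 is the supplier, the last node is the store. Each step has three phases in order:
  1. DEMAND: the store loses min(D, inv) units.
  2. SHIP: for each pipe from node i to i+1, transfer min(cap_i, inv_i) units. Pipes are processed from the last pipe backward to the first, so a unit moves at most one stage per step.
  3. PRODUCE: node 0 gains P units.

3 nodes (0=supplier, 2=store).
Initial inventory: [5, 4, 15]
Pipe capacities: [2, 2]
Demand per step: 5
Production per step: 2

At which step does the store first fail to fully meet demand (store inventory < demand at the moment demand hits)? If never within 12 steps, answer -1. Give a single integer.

Step 1: demand=5,sold=5 ship[1->2]=2 ship[0->1]=2 prod=2 -> [5 4 12]
Step 2: demand=5,sold=5 ship[1->2]=2 ship[0->1]=2 prod=2 -> [5 4 9]
Step 3: demand=5,sold=5 ship[1->2]=2 ship[0->1]=2 prod=2 -> [5 4 6]
Step 4: demand=5,sold=5 ship[1->2]=2 ship[0->1]=2 prod=2 -> [5 4 3]
Step 5: demand=5,sold=3 ship[1->2]=2 ship[0->1]=2 prod=2 -> [5 4 2]
Step 6: demand=5,sold=2 ship[1->2]=2 ship[0->1]=2 prod=2 -> [5 4 2]
Step 7: demand=5,sold=2 ship[1->2]=2 ship[0->1]=2 prod=2 -> [5 4 2]
Step 8: demand=5,sold=2 ship[1->2]=2 ship[0->1]=2 prod=2 -> [5 4 2]
Step 9: demand=5,sold=2 ship[1->2]=2 ship[0->1]=2 prod=2 -> [5 4 2]
Step 10: demand=5,sold=2 ship[1->2]=2 ship[0->1]=2 prod=2 -> [5 4 2]
Step 11: demand=5,sold=2 ship[1->2]=2 ship[0->1]=2 prod=2 -> [5 4 2]
Step 12: demand=5,sold=2 ship[1->2]=2 ship[0->1]=2 prod=2 -> [5 4 2]
First stockout at step 5

5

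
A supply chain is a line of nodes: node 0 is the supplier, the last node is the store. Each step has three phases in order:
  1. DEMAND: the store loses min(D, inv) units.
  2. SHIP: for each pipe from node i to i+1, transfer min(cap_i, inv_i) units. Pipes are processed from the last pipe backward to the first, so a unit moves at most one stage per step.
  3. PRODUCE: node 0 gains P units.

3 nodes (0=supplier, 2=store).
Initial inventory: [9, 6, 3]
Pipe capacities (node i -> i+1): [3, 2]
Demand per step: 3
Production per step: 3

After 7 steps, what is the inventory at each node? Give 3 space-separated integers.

Step 1: demand=3,sold=3 ship[1->2]=2 ship[0->1]=3 prod=3 -> inv=[9 7 2]
Step 2: demand=3,sold=2 ship[1->2]=2 ship[0->1]=3 prod=3 -> inv=[9 8 2]
Step 3: demand=3,sold=2 ship[1->2]=2 ship[0->1]=3 prod=3 -> inv=[9 9 2]
Step 4: demand=3,sold=2 ship[1->2]=2 ship[0->1]=3 prod=3 -> inv=[9 10 2]
Step 5: demand=3,sold=2 ship[1->2]=2 ship[0->1]=3 prod=3 -> inv=[9 11 2]
Step 6: demand=3,sold=2 ship[1->2]=2 ship[0->1]=3 prod=3 -> inv=[9 12 2]
Step 7: demand=3,sold=2 ship[1->2]=2 ship[0->1]=3 prod=3 -> inv=[9 13 2]

9 13 2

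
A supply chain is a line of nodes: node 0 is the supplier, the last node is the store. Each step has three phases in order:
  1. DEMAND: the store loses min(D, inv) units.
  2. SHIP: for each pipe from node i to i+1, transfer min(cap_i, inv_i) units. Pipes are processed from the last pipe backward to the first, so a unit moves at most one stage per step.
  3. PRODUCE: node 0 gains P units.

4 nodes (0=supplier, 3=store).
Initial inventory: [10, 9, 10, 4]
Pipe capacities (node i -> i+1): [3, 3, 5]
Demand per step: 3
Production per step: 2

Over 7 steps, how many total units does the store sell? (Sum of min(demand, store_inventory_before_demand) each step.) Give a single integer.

Step 1: sold=3 (running total=3) -> [9 9 8 6]
Step 2: sold=3 (running total=6) -> [8 9 6 8]
Step 3: sold=3 (running total=9) -> [7 9 4 10]
Step 4: sold=3 (running total=12) -> [6 9 3 11]
Step 5: sold=3 (running total=15) -> [5 9 3 11]
Step 6: sold=3 (running total=18) -> [4 9 3 11]
Step 7: sold=3 (running total=21) -> [3 9 3 11]

Answer: 21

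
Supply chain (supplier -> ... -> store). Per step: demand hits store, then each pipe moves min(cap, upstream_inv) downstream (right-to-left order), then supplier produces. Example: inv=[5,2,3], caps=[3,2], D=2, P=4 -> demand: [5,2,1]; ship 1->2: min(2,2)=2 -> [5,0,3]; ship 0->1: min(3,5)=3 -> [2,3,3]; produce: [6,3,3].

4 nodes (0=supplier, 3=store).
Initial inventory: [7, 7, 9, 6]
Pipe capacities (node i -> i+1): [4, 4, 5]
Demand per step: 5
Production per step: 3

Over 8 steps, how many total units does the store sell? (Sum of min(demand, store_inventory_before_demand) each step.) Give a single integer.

Answer: 39

Derivation:
Step 1: sold=5 (running total=5) -> [6 7 8 6]
Step 2: sold=5 (running total=10) -> [5 7 7 6]
Step 3: sold=5 (running total=15) -> [4 7 6 6]
Step 4: sold=5 (running total=20) -> [3 7 5 6]
Step 5: sold=5 (running total=25) -> [3 6 4 6]
Step 6: sold=5 (running total=30) -> [3 5 4 5]
Step 7: sold=5 (running total=35) -> [3 4 4 4]
Step 8: sold=4 (running total=39) -> [3 3 4 4]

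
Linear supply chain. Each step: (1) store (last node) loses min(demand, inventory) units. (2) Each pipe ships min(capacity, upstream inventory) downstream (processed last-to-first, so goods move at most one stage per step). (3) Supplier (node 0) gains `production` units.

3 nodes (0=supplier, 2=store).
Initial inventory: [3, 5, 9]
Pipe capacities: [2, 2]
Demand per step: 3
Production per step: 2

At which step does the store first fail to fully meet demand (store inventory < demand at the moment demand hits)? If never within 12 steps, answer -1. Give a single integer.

Step 1: demand=3,sold=3 ship[1->2]=2 ship[0->1]=2 prod=2 -> [3 5 8]
Step 2: demand=3,sold=3 ship[1->2]=2 ship[0->1]=2 prod=2 -> [3 5 7]
Step 3: demand=3,sold=3 ship[1->2]=2 ship[0->1]=2 prod=2 -> [3 5 6]
Step 4: demand=3,sold=3 ship[1->2]=2 ship[0->1]=2 prod=2 -> [3 5 5]
Step 5: demand=3,sold=3 ship[1->2]=2 ship[0->1]=2 prod=2 -> [3 5 4]
Step 6: demand=3,sold=3 ship[1->2]=2 ship[0->1]=2 prod=2 -> [3 5 3]
Step 7: demand=3,sold=3 ship[1->2]=2 ship[0->1]=2 prod=2 -> [3 5 2]
Step 8: demand=3,sold=2 ship[1->2]=2 ship[0->1]=2 prod=2 -> [3 5 2]
Step 9: demand=3,sold=2 ship[1->2]=2 ship[0->1]=2 prod=2 -> [3 5 2]
Step 10: demand=3,sold=2 ship[1->2]=2 ship[0->1]=2 prod=2 -> [3 5 2]
Step 11: demand=3,sold=2 ship[1->2]=2 ship[0->1]=2 prod=2 -> [3 5 2]
Step 12: demand=3,sold=2 ship[1->2]=2 ship[0->1]=2 prod=2 -> [3 5 2]
First stockout at step 8

8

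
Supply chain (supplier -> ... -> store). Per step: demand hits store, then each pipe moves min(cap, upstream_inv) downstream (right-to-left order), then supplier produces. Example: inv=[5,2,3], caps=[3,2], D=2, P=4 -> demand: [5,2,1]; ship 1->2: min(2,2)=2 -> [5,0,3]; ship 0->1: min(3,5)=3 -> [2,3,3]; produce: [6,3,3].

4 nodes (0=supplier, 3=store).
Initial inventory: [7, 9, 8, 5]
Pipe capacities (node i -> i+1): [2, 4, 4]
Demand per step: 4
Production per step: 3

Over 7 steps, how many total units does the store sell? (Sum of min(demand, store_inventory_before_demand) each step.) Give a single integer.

Step 1: sold=4 (running total=4) -> [8 7 8 5]
Step 2: sold=4 (running total=8) -> [9 5 8 5]
Step 3: sold=4 (running total=12) -> [10 3 8 5]
Step 4: sold=4 (running total=16) -> [11 2 7 5]
Step 5: sold=4 (running total=20) -> [12 2 5 5]
Step 6: sold=4 (running total=24) -> [13 2 3 5]
Step 7: sold=4 (running total=28) -> [14 2 2 4]

Answer: 28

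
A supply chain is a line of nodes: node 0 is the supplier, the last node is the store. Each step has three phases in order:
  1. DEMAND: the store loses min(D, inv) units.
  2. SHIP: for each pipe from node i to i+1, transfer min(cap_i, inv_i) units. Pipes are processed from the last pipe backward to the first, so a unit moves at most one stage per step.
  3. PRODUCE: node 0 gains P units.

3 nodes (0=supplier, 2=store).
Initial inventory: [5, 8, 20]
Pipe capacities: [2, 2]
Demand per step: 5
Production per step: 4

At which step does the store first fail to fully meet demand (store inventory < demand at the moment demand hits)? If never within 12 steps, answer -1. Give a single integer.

Step 1: demand=5,sold=5 ship[1->2]=2 ship[0->1]=2 prod=4 -> [7 8 17]
Step 2: demand=5,sold=5 ship[1->2]=2 ship[0->1]=2 prod=4 -> [9 8 14]
Step 3: demand=5,sold=5 ship[1->2]=2 ship[0->1]=2 prod=4 -> [11 8 11]
Step 4: demand=5,sold=5 ship[1->2]=2 ship[0->1]=2 prod=4 -> [13 8 8]
Step 5: demand=5,sold=5 ship[1->2]=2 ship[0->1]=2 prod=4 -> [15 8 5]
Step 6: demand=5,sold=5 ship[1->2]=2 ship[0->1]=2 prod=4 -> [17 8 2]
Step 7: demand=5,sold=2 ship[1->2]=2 ship[0->1]=2 prod=4 -> [19 8 2]
Step 8: demand=5,sold=2 ship[1->2]=2 ship[0->1]=2 prod=4 -> [21 8 2]
Step 9: demand=5,sold=2 ship[1->2]=2 ship[0->1]=2 prod=4 -> [23 8 2]
Step 10: demand=5,sold=2 ship[1->2]=2 ship[0->1]=2 prod=4 -> [25 8 2]
Step 11: demand=5,sold=2 ship[1->2]=2 ship[0->1]=2 prod=4 -> [27 8 2]
Step 12: demand=5,sold=2 ship[1->2]=2 ship[0->1]=2 prod=4 -> [29 8 2]
First stockout at step 7

7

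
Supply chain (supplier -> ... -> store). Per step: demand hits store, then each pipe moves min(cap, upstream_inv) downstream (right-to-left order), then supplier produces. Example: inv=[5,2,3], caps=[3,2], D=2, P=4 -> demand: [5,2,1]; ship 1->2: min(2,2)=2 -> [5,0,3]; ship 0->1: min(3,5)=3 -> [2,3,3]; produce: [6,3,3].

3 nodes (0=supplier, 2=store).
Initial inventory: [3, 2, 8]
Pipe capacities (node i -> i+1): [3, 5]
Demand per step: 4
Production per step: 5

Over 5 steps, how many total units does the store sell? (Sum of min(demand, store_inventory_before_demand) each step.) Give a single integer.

Answer: 19

Derivation:
Step 1: sold=4 (running total=4) -> [5 3 6]
Step 2: sold=4 (running total=8) -> [7 3 5]
Step 3: sold=4 (running total=12) -> [9 3 4]
Step 4: sold=4 (running total=16) -> [11 3 3]
Step 5: sold=3 (running total=19) -> [13 3 3]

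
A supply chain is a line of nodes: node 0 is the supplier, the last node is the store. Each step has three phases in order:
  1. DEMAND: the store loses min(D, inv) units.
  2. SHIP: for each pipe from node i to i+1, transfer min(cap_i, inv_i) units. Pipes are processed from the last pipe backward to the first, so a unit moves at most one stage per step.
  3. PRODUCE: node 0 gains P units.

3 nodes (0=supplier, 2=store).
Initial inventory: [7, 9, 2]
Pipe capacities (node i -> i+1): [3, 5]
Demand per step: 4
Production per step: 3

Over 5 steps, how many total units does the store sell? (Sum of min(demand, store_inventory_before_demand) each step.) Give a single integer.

Step 1: sold=2 (running total=2) -> [7 7 5]
Step 2: sold=4 (running total=6) -> [7 5 6]
Step 3: sold=4 (running total=10) -> [7 3 7]
Step 4: sold=4 (running total=14) -> [7 3 6]
Step 5: sold=4 (running total=18) -> [7 3 5]

Answer: 18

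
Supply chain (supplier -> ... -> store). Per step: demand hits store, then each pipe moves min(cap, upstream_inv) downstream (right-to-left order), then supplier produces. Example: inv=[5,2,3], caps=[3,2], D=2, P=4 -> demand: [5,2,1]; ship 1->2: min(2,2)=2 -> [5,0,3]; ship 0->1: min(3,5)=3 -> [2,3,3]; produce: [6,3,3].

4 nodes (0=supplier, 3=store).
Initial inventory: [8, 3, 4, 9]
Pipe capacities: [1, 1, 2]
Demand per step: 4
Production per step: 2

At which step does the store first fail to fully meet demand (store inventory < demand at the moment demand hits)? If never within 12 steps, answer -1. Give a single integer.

Step 1: demand=4,sold=4 ship[2->3]=2 ship[1->2]=1 ship[0->1]=1 prod=2 -> [9 3 3 7]
Step 2: demand=4,sold=4 ship[2->3]=2 ship[1->2]=1 ship[0->1]=1 prod=2 -> [10 3 2 5]
Step 3: demand=4,sold=4 ship[2->3]=2 ship[1->2]=1 ship[0->1]=1 prod=2 -> [11 3 1 3]
Step 4: demand=4,sold=3 ship[2->3]=1 ship[1->2]=1 ship[0->1]=1 prod=2 -> [12 3 1 1]
Step 5: demand=4,sold=1 ship[2->3]=1 ship[1->2]=1 ship[0->1]=1 prod=2 -> [13 3 1 1]
Step 6: demand=4,sold=1 ship[2->3]=1 ship[1->2]=1 ship[0->1]=1 prod=2 -> [14 3 1 1]
Step 7: demand=4,sold=1 ship[2->3]=1 ship[1->2]=1 ship[0->1]=1 prod=2 -> [15 3 1 1]
Step 8: demand=4,sold=1 ship[2->3]=1 ship[1->2]=1 ship[0->1]=1 prod=2 -> [16 3 1 1]
Step 9: demand=4,sold=1 ship[2->3]=1 ship[1->2]=1 ship[0->1]=1 prod=2 -> [17 3 1 1]
Step 10: demand=4,sold=1 ship[2->3]=1 ship[1->2]=1 ship[0->1]=1 prod=2 -> [18 3 1 1]
Step 11: demand=4,sold=1 ship[2->3]=1 ship[1->2]=1 ship[0->1]=1 prod=2 -> [19 3 1 1]
Step 12: demand=4,sold=1 ship[2->3]=1 ship[1->2]=1 ship[0->1]=1 prod=2 -> [20 3 1 1]
First stockout at step 4

4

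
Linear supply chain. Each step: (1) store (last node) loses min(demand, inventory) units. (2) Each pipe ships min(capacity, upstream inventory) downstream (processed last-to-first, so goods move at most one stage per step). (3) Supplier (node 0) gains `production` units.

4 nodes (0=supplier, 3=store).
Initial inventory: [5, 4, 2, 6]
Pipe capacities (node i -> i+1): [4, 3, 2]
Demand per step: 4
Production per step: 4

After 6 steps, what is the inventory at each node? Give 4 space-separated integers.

Step 1: demand=4,sold=4 ship[2->3]=2 ship[1->2]=3 ship[0->1]=4 prod=4 -> inv=[5 5 3 4]
Step 2: demand=4,sold=4 ship[2->3]=2 ship[1->2]=3 ship[0->1]=4 prod=4 -> inv=[5 6 4 2]
Step 3: demand=4,sold=2 ship[2->3]=2 ship[1->2]=3 ship[0->1]=4 prod=4 -> inv=[5 7 5 2]
Step 4: demand=4,sold=2 ship[2->3]=2 ship[1->2]=3 ship[0->1]=4 prod=4 -> inv=[5 8 6 2]
Step 5: demand=4,sold=2 ship[2->3]=2 ship[1->2]=3 ship[0->1]=4 prod=4 -> inv=[5 9 7 2]
Step 6: demand=4,sold=2 ship[2->3]=2 ship[1->2]=3 ship[0->1]=4 prod=4 -> inv=[5 10 8 2]

5 10 8 2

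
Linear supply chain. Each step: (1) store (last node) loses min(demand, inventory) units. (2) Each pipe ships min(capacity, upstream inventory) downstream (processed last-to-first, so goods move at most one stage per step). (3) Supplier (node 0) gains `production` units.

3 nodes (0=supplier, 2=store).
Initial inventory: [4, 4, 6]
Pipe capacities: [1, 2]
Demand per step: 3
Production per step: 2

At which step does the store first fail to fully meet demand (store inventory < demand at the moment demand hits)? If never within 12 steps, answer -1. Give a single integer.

Step 1: demand=3,sold=3 ship[1->2]=2 ship[0->1]=1 prod=2 -> [5 3 5]
Step 2: demand=3,sold=3 ship[1->2]=2 ship[0->1]=1 prod=2 -> [6 2 4]
Step 3: demand=3,sold=3 ship[1->2]=2 ship[0->1]=1 prod=2 -> [7 1 3]
Step 4: demand=3,sold=3 ship[1->2]=1 ship[0->1]=1 prod=2 -> [8 1 1]
Step 5: demand=3,sold=1 ship[1->2]=1 ship[0->1]=1 prod=2 -> [9 1 1]
Step 6: demand=3,sold=1 ship[1->2]=1 ship[0->1]=1 prod=2 -> [10 1 1]
Step 7: demand=3,sold=1 ship[1->2]=1 ship[0->1]=1 prod=2 -> [11 1 1]
Step 8: demand=3,sold=1 ship[1->2]=1 ship[0->1]=1 prod=2 -> [12 1 1]
Step 9: demand=3,sold=1 ship[1->2]=1 ship[0->1]=1 prod=2 -> [13 1 1]
Step 10: demand=3,sold=1 ship[1->2]=1 ship[0->1]=1 prod=2 -> [14 1 1]
Step 11: demand=3,sold=1 ship[1->2]=1 ship[0->1]=1 prod=2 -> [15 1 1]
Step 12: demand=3,sold=1 ship[1->2]=1 ship[0->1]=1 prod=2 -> [16 1 1]
First stockout at step 5

5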